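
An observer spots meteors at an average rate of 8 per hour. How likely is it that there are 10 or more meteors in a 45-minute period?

0.0839

Over the interval, μ = 8 × 0.75 = 6 (a 45-minute period = 0.75 hours).
P(N ≥ 10) = 1 − P(N ≤ 9) = 1 − Σ_{j=0}^{9} e^(−μ) μ^j/j! ≈ 0.0839.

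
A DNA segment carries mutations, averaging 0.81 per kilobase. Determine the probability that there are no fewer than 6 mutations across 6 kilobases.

0.3595

Over the interval, μ = 0.81 × 6 = 4.86 (6 kilobases).
P(N ≥ 6) = 1 − P(N ≤ 5) = 1 − Σ_{j=0}^{5} e^(−μ) μ^j/j! ≈ 0.3595.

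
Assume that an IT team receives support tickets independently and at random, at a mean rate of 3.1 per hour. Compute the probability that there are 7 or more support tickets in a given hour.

With mean μ = 3.1 per hour,
P(N ≥ 7) = 1 − P(N ≤ 6) = 1 − Σ_{j=0}^{6} e^(−μ) μ^j/j! ≈ 0.0388.

0.0388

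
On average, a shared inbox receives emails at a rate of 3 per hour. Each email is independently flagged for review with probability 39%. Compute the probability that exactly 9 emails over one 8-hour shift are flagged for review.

Thinning: the emails that are flagged for review themselves form a Poisson process with rate 0.39 × 3 = 1.17 per hour.
Over the interval, μ = 1.17 × 8 = 9.36 (an 8-hour shift = 8 hours).
P(N = 9) = e^(−9.36) · 9.36^9/9! ≈ 0.1308.

0.1308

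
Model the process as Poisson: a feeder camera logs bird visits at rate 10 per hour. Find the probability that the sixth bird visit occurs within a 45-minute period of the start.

Over the interval, μ = 10 × 0.75 = 7.5 (a 45-minute period = 0.75 hours).
The sixth arrival falls in the interval iff at least 6 events occur there: P(S_6 ≤ t) = P(N ≥ 6) = 1 − P(N ≤ 5) ≈ 0.7586.

0.7586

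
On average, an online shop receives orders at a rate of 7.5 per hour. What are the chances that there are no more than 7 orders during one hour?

0.5246

With mean μ = 7.5 per hour,
P(N ≤ 7) = Σ_{j=0}^{7} e^(−μ) μ^j/j! ≈ 0.5246.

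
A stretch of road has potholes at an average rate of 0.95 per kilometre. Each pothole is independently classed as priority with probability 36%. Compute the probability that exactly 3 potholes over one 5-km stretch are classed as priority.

Thinning: the potholes that are classed as priority themselves form a Poisson process with rate 0.36 × 0.95 = 0.342 per kilometre.
Over the interval, μ = 0.342 × 5 = 1.71 (a 5-km stretch = 5 kilometres).
P(N = 3) = e^(−1.71) · 1.71^3/3! ≈ 0.1507.

0.1507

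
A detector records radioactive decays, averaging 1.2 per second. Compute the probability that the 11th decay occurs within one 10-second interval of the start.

Over the interval, μ = 1.2 × 10 = 12 (a 10-second interval = 10 seconds).
The 11th arrival falls in the interval iff at least 11 events occur there: P(S_11 ≤ t) = P(N ≥ 11) = 1 − P(N ≤ 10) ≈ 0.6528.

0.6528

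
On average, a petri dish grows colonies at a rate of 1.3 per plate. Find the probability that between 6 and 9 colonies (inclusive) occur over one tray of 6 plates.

Over the interval, μ = 1.3 × 6 = 7.8 (a tray of 6 plates = 6 plates).
P(6 ≤ N ≤ 9) = Σ_{j=6}^{9} e^(−7.8) · 7.8^j/j! ≈ 0.5309.

0.5309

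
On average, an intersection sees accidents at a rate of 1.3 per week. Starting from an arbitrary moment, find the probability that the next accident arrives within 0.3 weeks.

Inter-arrival times are exponential with rate λ = 1.3 per week.
P(T ≤ 0.3) = 1 − e^(−λt) = 1 − e^(−1.3 × 0.3) = 1 − e^(−0.39) ≈ 0.3229.

0.3229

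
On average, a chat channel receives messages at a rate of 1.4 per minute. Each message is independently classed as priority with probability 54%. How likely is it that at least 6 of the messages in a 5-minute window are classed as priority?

Thinning: the messages that are classed as priority themselves form a Poisson process with rate 0.54 × 1.4 = 0.756 per minute.
Over the interval, μ = 0.756 × 5 = 3.78 (a 5-minute window = 5 minutes).
P(N ≥ 6) = 1 − P(N ≤ 5) ≈ 0.1815.

0.1815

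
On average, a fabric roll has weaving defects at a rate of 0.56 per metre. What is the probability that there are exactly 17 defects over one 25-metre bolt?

Over the interval, μ = 0.56 × 25 = 14 (a 25-metre bolt = 25 metres).
P(N = 17) = e^(−μ) μ^17/17! = e^(−14) · 14^17/355687428096000 ≈ 0.0713.

0.0713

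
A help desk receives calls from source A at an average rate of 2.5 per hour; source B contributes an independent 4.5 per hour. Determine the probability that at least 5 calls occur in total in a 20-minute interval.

Independent Poisson processes superpose: combined rate λ = 2.5 + 4.5 = 7 per hour.
Over the interval, μ = 7 × 1/3 ≈ 2.33333 (a 20-minute interval = 1/3 hours).
P(N ≥ 5) = 1 − P(N ≤ 4) ≈ 0.0877.

0.0877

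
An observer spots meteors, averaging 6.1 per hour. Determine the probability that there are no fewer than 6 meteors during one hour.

0.5702

With mean μ = 6.1 per hour,
P(N ≥ 6) = 1 − P(N ≤ 5) = 1 − Σ_{j=0}^{5} e^(−μ) μ^j/j! ≈ 0.5702.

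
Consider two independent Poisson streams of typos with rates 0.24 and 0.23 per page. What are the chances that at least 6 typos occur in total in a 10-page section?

Independent Poisson processes superpose: combined rate λ = 0.24 + 0.23 = 0.47 per page.
Over the interval, μ = 0.47 × 10 = 4.7 (a 10-page section = 10 pages).
P(N ≥ 6) = 1 − P(N ≤ 5) ≈ 0.3316.

0.3316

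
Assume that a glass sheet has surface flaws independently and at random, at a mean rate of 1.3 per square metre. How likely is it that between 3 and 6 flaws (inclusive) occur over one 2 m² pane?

0.4644

Over the interval, μ = 1.3 × 2 = 2.6 (a 2 m² pane = 2 square metres).
P(3 ≤ N ≤ 6) = Σ_{j=3}^{6} e^(−2.6) · 2.6^j/j! ≈ 0.4644.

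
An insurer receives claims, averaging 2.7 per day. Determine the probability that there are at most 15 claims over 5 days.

0.7178

Over the interval, μ = 2.7 × 5 = 13.5 (5 days).
P(N ≤ 15) = Σ_{j=0}^{15} e^(−μ) μ^j/j! ≈ 0.7178.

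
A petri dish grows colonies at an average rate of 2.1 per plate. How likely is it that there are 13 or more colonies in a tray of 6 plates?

0.4923

Over the interval, μ = 2.1 × 6 = 12.6 (a tray of 6 plates = 6 plates).
P(N ≥ 13) = 1 − P(N ≤ 12) = 1 − Σ_{j=0}^{12} e^(−μ) μ^j/j! ≈ 0.4923.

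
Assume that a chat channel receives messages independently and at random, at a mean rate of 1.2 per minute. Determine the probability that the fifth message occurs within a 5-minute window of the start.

0.7149

Over the interval, μ = 1.2 × 5 = 6 (a 5-minute window = 5 minutes).
The fifth arrival falls in the interval iff at least 5 events occur there: P(S_5 ≤ t) = P(N ≥ 5) = 1 − P(N ≤ 4) ≈ 0.7149.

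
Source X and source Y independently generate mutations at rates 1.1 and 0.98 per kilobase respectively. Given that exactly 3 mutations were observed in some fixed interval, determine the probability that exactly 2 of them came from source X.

0.3953

Given the total, each event is independently from source X with probability p = λ_X/(λ_X+λ_Y) = 1.1/2.08 ≈ 0.5288.
So K ~ Binomial(3, 1.1/2.08): P(K = 2) = C(3,2) · (1.1/2.08)^2 · (0.98/2.08)^1 ≈ 0.3953.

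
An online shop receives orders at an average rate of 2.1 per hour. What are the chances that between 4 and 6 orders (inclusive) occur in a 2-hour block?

Over the interval, μ = 2.1 × 2 = 4.2 (a 2-hour block = 2 hours).
P(4 ≤ N ≤ 6) = Σ_{j=4}^{6} e^(−4.2) · 4.2^j/j! ≈ 0.4721.

0.4721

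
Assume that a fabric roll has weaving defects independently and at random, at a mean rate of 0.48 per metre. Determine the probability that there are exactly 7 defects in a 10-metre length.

Over the interval, μ = 0.48 × 10 = 4.8 (a 10-metre length = 10 metres).
P(N = 7) = e^(−μ) μ^7/7! = e^(−4.8) · 4.8^7/5040 ≈ 0.0959.

0.0959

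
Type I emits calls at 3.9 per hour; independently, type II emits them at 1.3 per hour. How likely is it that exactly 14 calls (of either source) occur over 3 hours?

0.0974

Independent Poisson processes superpose: combined rate λ = 3.9 + 1.3 = 5.2 per hour.
Over the interval, μ = 5.2 × 3 = 15.6 (3 hours).
P(N = 14) = e^(−15.6) · 15.6^14/14! ≈ 0.0974.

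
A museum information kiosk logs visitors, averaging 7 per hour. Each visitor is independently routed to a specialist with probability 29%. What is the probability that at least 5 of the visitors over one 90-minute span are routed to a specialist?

0.1924

Thinning: the visitors that are routed to a specialist themselves form a Poisson process with rate 0.29 × 7 = 2.03 per hour.
Over the interval, μ = 2.03 × 1.5 = 3.045 (a 90-minute span = 1.5 hours).
P(N ≥ 5) = 1 − P(N ≤ 4) ≈ 0.1924.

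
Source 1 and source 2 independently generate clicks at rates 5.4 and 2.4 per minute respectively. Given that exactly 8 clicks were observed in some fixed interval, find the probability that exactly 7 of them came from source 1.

Given the total, each event is independently from source 1 with probability p = λ_1/(λ_1+λ_2) = 5.4/7.8 ≈ 0.6923.
So K ~ Binomial(8, 5.4/7.8): P(K = 7) = C(8,7) · (5.4/7.8)^7 · (2.4/7.8)^1 ≈ 0.1876.

0.1876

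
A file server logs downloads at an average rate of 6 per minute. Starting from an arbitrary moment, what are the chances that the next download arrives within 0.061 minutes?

Inter-arrival times are exponential with rate λ = 6 per minute.
P(T ≤ 0.061) = 1 − e^(−λt) = 1 − e^(−6 × 0.061) = 1 − e^(−0.366) ≈ 0.3065.

0.3065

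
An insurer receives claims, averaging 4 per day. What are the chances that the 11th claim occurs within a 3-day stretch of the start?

Over the interval, μ = 4 × 3 = 12 (a 3-day stretch = 3 days).
The 11th arrival falls in the interval iff at least 11 events occur there: P(S_11 ≤ t) = P(N ≥ 11) = 1 − P(N ≤ 10) ≈ 0.6528.

0.6528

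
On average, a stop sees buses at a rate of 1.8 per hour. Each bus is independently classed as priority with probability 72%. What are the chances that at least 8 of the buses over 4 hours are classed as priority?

Thinning: the buses that are classed as priority themselves form a Poisson process with rate 0.72 × 1.8 = 1.296 per hour.
Over the interval, μ = 1.296 × 4 = 5.184 (4 hours).
P(N ≥ 8) = 1 − P(N ≤ 7) ≈ 0.1533.

0.1533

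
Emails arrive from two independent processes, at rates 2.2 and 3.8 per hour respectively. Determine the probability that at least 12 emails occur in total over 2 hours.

0.5384

Independent Poisson processes superpose: combined rate λ = 2.2 + 3.8 = 6 per hour.
Over the interval, μ = 6 × 2 = 12 (2 hours).
P(N ≥ 12) = 1 − P(N ≤ 11) ≈ 0.5384.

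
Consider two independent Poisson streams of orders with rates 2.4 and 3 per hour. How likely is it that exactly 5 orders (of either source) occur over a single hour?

Independent Poisson processes superpose: combined rate λ = 2.4 + 3 = 5.4 per hour.
So μ = 5.4.
P(N = 5) = e^(−5.4) · 5.4^5/5! ≈ 0.1728.

0.1728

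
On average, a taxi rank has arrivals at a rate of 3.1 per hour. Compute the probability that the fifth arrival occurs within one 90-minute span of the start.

Over the interval, μ = 3.1 × 1.5 = 4.65 (a 90-minute span = 1.5 hours).
The fifth arrival falls in the interval iff at least 5 events occur there: P(S_5 ≤ t) = P(N ≥ 5) = 1 − P(N ≤ 4) ≈ 0.4961.

0.4961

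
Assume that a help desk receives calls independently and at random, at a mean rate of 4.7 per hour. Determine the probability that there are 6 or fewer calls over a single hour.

0.8046

With mean μ = 4.7 per hour,
P(N ≤ 6) = Σ_{j=0}^{6} e^(−μ) μ^j/j! ≈ 0.8046.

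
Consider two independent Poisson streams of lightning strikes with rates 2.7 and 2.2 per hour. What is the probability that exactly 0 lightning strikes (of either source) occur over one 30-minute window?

Independent Poisson processes superpose: combined rate λ = 2.7 + 2.2 = 4.9 per hour.
Over the interval, μ = 4.9 × 0.5 = 2.45 (a 30-minute window = 0.5 hours).
P(N = 0) = e^(−2.45) · 2.45^0/0! ≈ 0.0863.

0.0863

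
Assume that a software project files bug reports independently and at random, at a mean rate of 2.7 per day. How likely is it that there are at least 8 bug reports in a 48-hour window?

0.1783

Over the interval, μ = 2.7 × 2 = 5.4 (a 48-hour window = 2 days).
P(N ≥ 8) = 1 − P(N ≤ 7) = 1 − Σ_{j=0}^{7} e^(−μ) μ^j/j! ≈ 0.1783.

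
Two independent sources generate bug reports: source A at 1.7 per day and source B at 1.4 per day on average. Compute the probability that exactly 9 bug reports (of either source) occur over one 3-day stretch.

Independent Poisson processes superpose: combined rate λ = 1.7 + 1.4 = 3.1 per day.
Over the interval, μ = 3.1 × 3 = 9.3 (a 3-day stretch = 3 days).
P(N = 9) = e^(−9.3) · 9.3^9/9! ≈ 0.1311.

0.1311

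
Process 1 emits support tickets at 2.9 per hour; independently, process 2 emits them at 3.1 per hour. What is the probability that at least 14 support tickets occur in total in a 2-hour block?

0.3185

Independent Poisson processes superpose: combined rate λ = 2.9 + 3.1 = 6 per hour.
Over the interval, μ = 6 × 2 = 12 (a 2-hour block = 2 hours).
P(N ≥ 14) = 1 − P(N ≤ 13) ≈ 0.3185.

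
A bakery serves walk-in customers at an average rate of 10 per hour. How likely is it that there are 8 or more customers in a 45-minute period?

Over the interval, μ = 10 × 0.75 = 7.5 (a 45-minute period = 0.75 hours).
P(N ≥ 8) = 1 − P(N ≤ 7) = 1 − Σ_{j=0}^{7} e^(−μ) μ^j/j! ≈ 0.4754.

0.4754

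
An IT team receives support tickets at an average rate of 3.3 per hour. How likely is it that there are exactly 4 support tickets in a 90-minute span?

0.1772

Over the interval, μ = 3.3 × 1.5 = 4.95 (a 90-minute span = 1.5 hours).
P(N = 4) = e^(−μ) μ^4/4! = e^(−4.95) · 4.95^4/24 ≈ 0.1772.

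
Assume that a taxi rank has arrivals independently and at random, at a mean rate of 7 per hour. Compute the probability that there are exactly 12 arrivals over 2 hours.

0.0984

Over the interval, μ = 7 × 2 = 14 (2 hours).
P(N = 12) = e^(−μ) μ^12/12! = e^(−14) · 14^12/479001600 ≈ 0.0984.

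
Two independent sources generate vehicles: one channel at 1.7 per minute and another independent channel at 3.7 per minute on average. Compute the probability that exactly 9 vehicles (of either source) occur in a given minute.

0.0486

Independent Poisson processes superpose: combined rate λ = 1.7 + 3.7 = 5.4 per minute.
So μ = 5.4.
P(N = 9) = e^(−5.4) · 5.4^9/9! ≈ 0.0486.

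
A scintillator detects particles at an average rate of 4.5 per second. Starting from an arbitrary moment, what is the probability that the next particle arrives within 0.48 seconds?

Inter-arrival times are exponential with rate λ = 4.5 per second.
P(T ≤ 0.48) = 1 − e^(−λt) = 1 − e^(−4.5 × 0.48) = 1 − e^(−2.16) ≈ 0.8847.

0.8847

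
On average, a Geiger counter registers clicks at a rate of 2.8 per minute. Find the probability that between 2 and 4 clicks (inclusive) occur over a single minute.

0.6166

With mean μ = 2.8 per minute,
P(2 ≤ N ≤ 4) = Σ_{j=2}^{4} e^(−2.8) · 2.8^j/j! ≈ 0.6166.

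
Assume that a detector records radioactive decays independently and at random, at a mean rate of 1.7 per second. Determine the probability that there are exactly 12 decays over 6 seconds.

Over the interval, μ = 1.7 × 6 = 10.2 (6 seconds).
P(N = 12) = e^(−μ) μ^12/12! = e^(−10.2) · 10.2^12/479001600 ≈ 0.0984.

0.0984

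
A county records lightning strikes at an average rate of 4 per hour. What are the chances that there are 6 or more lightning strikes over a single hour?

With mean μ = 4 per hour,
P(N ≥ 6) = 1 − P(N ≤ 5) = 1 − Σ_{j=0}^{5} e^(−μ) μ^j/j! ≈ 0.2149.

0.2149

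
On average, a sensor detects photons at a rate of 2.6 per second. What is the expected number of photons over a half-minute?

78

E[N] = λt = 2.6 × 30 = 78 (a half-minute = 30 seconds).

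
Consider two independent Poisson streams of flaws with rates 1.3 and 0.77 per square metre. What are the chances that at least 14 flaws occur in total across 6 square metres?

0.3635

Independent Poisson processes superpose: combined rate λ = 1.3 + 0.77 = 2.07 per square metre.
Over the interval, μ = 2.07 × 6 = 12.42 (6 square metres).
P(N ≥ 14) = 1 − P(N ≤ 13) ≈ 0.3635.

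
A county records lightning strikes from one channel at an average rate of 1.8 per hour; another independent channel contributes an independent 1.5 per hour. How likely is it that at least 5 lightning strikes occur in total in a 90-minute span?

0.5507

Independent Poisson processes superpose: combined rate λ = 1.8 + 1.5 = 3.3 per hour.
Over the interval, μ = 3.3 × 1.5 = 4.95 (a 90-minute span = 1.5 hours).
P(N ≥ 5) = 1 − P(N ≤ 4) ≈ 0.5507.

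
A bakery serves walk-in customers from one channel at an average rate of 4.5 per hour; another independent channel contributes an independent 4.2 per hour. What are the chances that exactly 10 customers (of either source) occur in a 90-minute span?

0.0849

Independent Poisson processes superpose: combined rate λ = 4.5 + 4.2 = 8.7 per hour.
Over the interval, μ = 8.7 × 1.5 = 13.05 (a 90-minute span = 1.5 hours).
P(N = 10) = e^(−13.05) · 13.05^10/10! ≈ 0.0849.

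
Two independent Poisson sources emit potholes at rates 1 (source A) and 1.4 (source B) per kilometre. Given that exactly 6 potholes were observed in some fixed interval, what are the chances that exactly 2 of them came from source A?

0.3015

Given the total, each event is independently from source A with probability p = λ_A/(λ_A+λ_B) = 1/2.4 ≈ 0.4167.
So K ~ Binomial(6, 1/2.4): P(K = 2) = C(6,2) · (1/2.4)^2 · (1.4/2.4)^4 ≈ 0.3015.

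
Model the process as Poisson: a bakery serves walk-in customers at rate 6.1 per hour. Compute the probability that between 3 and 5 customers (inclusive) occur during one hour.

0.3721

With mean μ = 6.1 per hour,
P(3 ≤ N ≤ 5) = Σ_{j=3}^{5} e^(−6.1) · 6.1^j/j! ≈ 0.3721.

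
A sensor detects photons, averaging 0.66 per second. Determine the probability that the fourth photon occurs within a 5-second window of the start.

0.4197

Over the interval, μ = 0.66 × 5 = 3.3 (a 5-second window = 5 seconds).
The fourth arrival falls in the interval iff at least 4 events occur there: P(S_4 ≤ t) = P(N ≥ 4) = 1 − P(N ≤ 3) ≈ 0.4197.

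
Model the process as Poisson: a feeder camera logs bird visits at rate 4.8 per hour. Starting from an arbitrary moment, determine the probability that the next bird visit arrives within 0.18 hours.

Inter-arrival times are exponential with rate λ = 4.8 per hour.
P(T ≤ 0.18) = 1 − e^(−λt) = 1 − e^(−4.8 × 0.18) = 1 − e^(−0.864) ≈ 0.5785.

0.5785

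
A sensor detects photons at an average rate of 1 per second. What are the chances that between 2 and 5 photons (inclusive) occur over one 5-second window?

Over the interval, μ = 1 × 5 = 5 (a 5-second window = 5 seconds).
P(2 ≤ N ≤ 5) = Σ_{j=2}^{5} e^(−5) · 5^j/j! ≈ 0.5755.

0.5755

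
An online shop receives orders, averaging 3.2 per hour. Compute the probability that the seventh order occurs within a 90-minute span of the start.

Over the interval, μ = 3.2 × 1.5 = 4.8 (a 90-minute span = 1.5 hours).
The seventh arrival falls in the interval iff at least 7 events occur there: P(S_7 ≤ t) = P(N ≥ 7) = 1 − P(N ≤ 6) ≈ 0.2092.

0.2092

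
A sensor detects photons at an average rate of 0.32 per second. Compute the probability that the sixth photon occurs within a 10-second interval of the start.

0.1054

Over the interval, μ = 0.32 × 10 = 3.2 (a 10-second interval = 10 seconds).
The sixth arrival falls in the interval iff at least 6 events occur there: P(S_6 ≤ t) = P(N ≥ 6) = 1 − P(N ≤ 5) ≈ 0.1054.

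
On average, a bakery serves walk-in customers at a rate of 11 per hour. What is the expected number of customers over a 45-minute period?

8.25

E[N] = λt = 11 × 0.75 = 8.25 (a 45-minute period = 0.75 hours).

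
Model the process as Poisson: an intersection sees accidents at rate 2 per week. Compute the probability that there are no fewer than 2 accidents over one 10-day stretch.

0.7785

Over the interval, μ = 2 × 10/7 ≈ 2.85714 (a 10-day stretch = 10/7 weeks).
P(N ≥ 2) = 1 − P(N ≤ 1) = 1 − Σ_{j=0}^{1} e^(−μ) μ^j/j! ≈ 0.7785.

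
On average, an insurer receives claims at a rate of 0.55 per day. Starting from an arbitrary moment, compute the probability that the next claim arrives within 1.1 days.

Inter-arrival times are exponential with rate λ = 0.55 per day.
P(T ≤ 1.1) = 1 − e^(−λt) = 1 − e^(−0.55 × 1.1) = 1 − e^(−0.605) ≈ 0.4539.

0.4539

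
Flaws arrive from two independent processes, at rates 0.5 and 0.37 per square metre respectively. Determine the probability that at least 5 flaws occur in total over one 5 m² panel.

0.4392

Independent Poisson processes superpose: combined rate λ = 0.5 + 0.37 = 0.87 per square metre.
Over the interval, μ = 0.87 × 5 = 4.35 (a 5 m² panel = 5 square metres).
P(N ≥ 5) = 1 − P(N ≤ 4) ≈ 0.4392.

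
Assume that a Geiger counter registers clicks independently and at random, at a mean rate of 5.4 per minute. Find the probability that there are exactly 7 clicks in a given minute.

0.1200

With mean μ = 5.4 per minute,
P(N = 7) = e^(−μ) μ^7/7! = e^(−5.4) · 5.4^7/5040 ≈ 0.1200.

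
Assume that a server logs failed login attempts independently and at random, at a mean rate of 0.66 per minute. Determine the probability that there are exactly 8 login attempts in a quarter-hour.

Over the interval, μ = 0.66 × 15 = 9.9 (a quarter-hour = 15 minutes).
P(N = 8) = e^(−μ) μ^8/8! = e^(−9.9) · 9.9^8/40320 ≈ 0.1148.

0.1148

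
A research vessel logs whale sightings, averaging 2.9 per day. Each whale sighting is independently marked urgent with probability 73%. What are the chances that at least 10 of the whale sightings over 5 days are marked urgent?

0.6128

Thinning: the whale sightings that are marked urgent themselves form a Poisson process with rate 0.73 × 2.9 = 2.117 per day.
Over the interval, μ = 2.117 × 5 = 10.585 (5 days).
P(N ≥ 10) = 1 − P(N ≤ 9) ≈ 0.6128.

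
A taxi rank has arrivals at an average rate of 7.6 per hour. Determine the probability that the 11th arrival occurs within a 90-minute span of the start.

Over the interval, μ = 7.6 × 1.5 = 11.4 (a 90-minute span = 1.5 hours).
The 11th arrival falls in the interval iff at least 11 events occur there: P(S_11 ≤ t) = P(N ≥ 11) = 1 − P(N ≤ 10) ≈ 0.5869.

0.5869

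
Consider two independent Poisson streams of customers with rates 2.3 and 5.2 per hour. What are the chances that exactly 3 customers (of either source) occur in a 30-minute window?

0.2067

Independent Poisson processes superpose: combined rate λ = 2.3 + 5.2 = 7.5 per hour.
Over the interval, μ = 7.5 × 0.5 = 3.75 (a 30-minute window = 0.5 hours).
P(N = 3) = e^(−3.75) · 3.75^3/3! ≈ 0.2067.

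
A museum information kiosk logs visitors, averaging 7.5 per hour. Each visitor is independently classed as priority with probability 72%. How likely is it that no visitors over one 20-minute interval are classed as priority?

0.1653

Thinning: the visitors that are classed as priority themselves form a Poisson process with rate 0.72 × 7.5 = 5.4 per hour.
Over the interval, μ = 5.4 × 1/3 = 1.8 (a 20-minute interval = 1/3 hours).
P(N = 0) = e^(−1.8) · 1.8^0/0! ≈ 0.1653.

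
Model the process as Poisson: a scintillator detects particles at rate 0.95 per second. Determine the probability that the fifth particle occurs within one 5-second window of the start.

Over the interval, μ = 0.95 × 5 = 4.75 (a 5-second window = 5 seconds).
The fifth arrival falls in the interval iff at least 5 events occur there: P(S_5 ≤ t) = P(N ≥ 5) = 1 − P(N ≤ 4) ≈ 0.5146.

0.5146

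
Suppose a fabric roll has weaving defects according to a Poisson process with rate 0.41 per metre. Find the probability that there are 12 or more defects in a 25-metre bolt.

Over the interval, μ = 0.41 × 25 = 10.25 (a 25-metre bolt = 25 metres).
P(N ≥ 12) = 1 − P(N ≤ 11) = 1 − Σ_{j=0}^{11} e^(−μ) μ^j/j! ≈ 0.3320.

0.3320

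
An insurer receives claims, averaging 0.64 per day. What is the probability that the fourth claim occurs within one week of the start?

Over the interval, μ = 0.64 × 7 = 4.48 (a week = 7 days).
The fourth arrival falls in the interval iff at least 4 events occur there: P(S_4 ≤ t) = P(N ≥ 4) = 1 − P(N ≤ 3) ≈ 0.6543.

0.6543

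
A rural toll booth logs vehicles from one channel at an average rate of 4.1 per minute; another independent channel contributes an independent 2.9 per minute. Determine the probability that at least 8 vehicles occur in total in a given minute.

Independent Poisson processes superpose: combined rate λ = 4.1 + 2.9 = 7 per minute.
So μ = 7.
P(N ≥ 8) = 1 − P(N ≤ 7) ≈ 0.4013.

0.4013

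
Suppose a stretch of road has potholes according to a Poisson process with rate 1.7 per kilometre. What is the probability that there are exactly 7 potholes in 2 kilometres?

Over the interval, μ = 1.7 × 2 = 3.4 (2 kilometres).
P(N = 7) = e^(−μ) μ^7/7! = e^(−3.4) · 3.4^7/5040 ≈ 0.0348.

0.0348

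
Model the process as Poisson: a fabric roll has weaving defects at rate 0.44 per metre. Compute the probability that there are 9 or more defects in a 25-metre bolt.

Over the interval, μ = 0.44 × 25 = 11 (a 25-metre bolt = 25 metres).
P(N ≥ 9) = 1 − P(N ≤ 8) = 1 − Σ_{j=0}^{8} e^(−μ) μ^j/j! ≈ 0.7680.

0.7680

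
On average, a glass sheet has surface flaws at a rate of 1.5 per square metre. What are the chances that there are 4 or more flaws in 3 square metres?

Over the interval, μ = 1.5 × 3 = 4.5 (3 square metres).
P(N ≥ 4) = 1 − P(N ≤ 3) = 1 − Σ_{j=0}^{3} e^(−μ) μ^j/j! ≈ 0.6577.

0.6577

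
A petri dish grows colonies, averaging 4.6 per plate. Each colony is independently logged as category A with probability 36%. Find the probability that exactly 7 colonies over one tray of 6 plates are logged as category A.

0.0918

Thinning: the colonies that are logged as category A themselves form a Poisson process with rate 0.36 × 4.6 = 1.656 per plate.
Over the interval, μ = 1.656 × 6 = 9.936 (a tray of 6 plates = 6 plates).
P(N = 7) = e^(−9.936) · 9.936^7/7! ≈ 0.0918.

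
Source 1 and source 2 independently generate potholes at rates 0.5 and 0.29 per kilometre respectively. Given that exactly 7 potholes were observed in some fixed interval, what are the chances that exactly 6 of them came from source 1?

Given the total, each event is independently from source 1 with probability p = λ_1/(λ_1+λ_2) = 0.5/0.79 ≈ 0.6329.
So K ~ Binomial(7, 0.5/0.79): P(K = 6) = C(7,6) · (0.5/0.79)^6 · (0.29/0.79)^1 ≈ 0.1652.

0.1652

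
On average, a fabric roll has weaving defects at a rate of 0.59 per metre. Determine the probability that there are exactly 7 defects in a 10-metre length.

Over the interval, μ = 0.59 × 10 = 5.9 (a 10-metre length = 10 metres).
P(N = 7) = e^(−μ) μ^7/7! = e^(−5.9) · 5.9^7/5040 ≈ 0.1353.

0.1353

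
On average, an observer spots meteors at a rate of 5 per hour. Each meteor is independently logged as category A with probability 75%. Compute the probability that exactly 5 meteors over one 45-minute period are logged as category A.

Thinning: the meteors that are logged as category A themselves form a Poisson process with rate 0.75 × 5 = 3.75 per hour.
Over the interval, μ = 3.75 × 0.75 = 2.8125 (a 45-minute period = 0.75 hours).
P(N = 5) = e^(−2.8125) · 2.8125^5/5! ≈ 0.0881.

0.0881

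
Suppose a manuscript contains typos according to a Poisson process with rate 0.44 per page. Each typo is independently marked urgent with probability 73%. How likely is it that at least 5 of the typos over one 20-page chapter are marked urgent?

0.7677

Thinning: the typos that are marked urgent themselves form a Poisson process with rate 0.73 × 0.44 = 0.3212 per page.
Over the interval, μ = 0.3212 × 20 = 6.424 (a 20-page chapter = 20 pages).
P(N ≥ 5) = 1 − P(N ≤ 4) ≈ 0.7677.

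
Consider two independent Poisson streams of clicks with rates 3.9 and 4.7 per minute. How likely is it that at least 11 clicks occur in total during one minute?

Independent Poisson processes superpose: combined rate λ = 3.9 + 4.7 = 8.6 per minute.
So μ = 8.6.
P(N ≥ 11) = 1 − P(N ≤ 10) ≈ 0.2478.

0.2478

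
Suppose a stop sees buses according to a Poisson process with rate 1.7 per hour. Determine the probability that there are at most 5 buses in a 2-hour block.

Over the interval, μ = 1.7 × 2 = 3.4 (a 2-hour block = 2 hours).
P(N ≤ 5) = Σ_{j=0}^{5} e^(−μ) μ^j/j! ≈ 0.8705.

0.8705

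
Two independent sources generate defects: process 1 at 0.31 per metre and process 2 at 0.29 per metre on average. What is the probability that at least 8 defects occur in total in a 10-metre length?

0.2560

Independent Poisson processes superpose: combined rate λ = 0.31 + 0.29 = 0.6 per metre.
Over the interval, μ = 0.6 × 10 = 6 (a 10-metre length = 10 metres).
P(N ≥ 8) = 1 − P(N ≤ 7) ≈ 0.2560.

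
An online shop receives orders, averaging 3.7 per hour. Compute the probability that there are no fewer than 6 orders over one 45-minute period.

0.0630

Over the interval, μ = 3.7 × 0.75 = 2.775 (a 45-minute period = 0.75 hours).
P(N ≥ 6) = 1 − P(N ≤ 5) = 1 − Σ_{j=0}^{5} e^(−μ) μ^j/j! ≈ 0.0630.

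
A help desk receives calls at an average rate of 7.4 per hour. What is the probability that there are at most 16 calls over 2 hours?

0.6832

Over the interval, μ = 7.4 × 2 = 14.8 (2 hours).
P(N ≤ 16) = Σ_{j=0}^{16} e^(−μ) μ^j/j! ≈ 0.6832.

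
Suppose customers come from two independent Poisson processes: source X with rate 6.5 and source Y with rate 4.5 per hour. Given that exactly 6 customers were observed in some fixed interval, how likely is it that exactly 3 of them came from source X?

Given the total, each event is independently from source X with probability p = λ_X/(λ_X+λ_Y) = 6.5/11 ≈ 0.5909.
So K ~ Binomial(6, 6.5/11): P(K = 3) = C(6,3) · (6.5/11)^3 · (4.5/11)^3 ≈ 0.2825.

0.2825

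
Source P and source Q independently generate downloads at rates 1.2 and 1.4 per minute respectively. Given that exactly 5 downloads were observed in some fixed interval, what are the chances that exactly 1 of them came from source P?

Given the total, each event is independently from source P with probability p = λ_P/(λ_P+λ_Q) = 1.2/2.6 ≈ 0.4615.
So K ~ Binomial(5, 1.2/2.6): P(K = 1) = C(5,1) · (1.2/2.6)^1 · (1.4/2.6)^4 ≈ 0.1940.

0.1940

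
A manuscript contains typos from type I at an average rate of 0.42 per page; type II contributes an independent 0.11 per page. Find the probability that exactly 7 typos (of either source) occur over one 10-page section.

0.1163

Independent Poisson processes superpose: combined rate λ = 0.42 + 0.11 = 0.53 per page.
Over the interval, μ = 0.53 × 10 = 5.3 (a 10-page section = 10 pages).
P(N = 7) = e^(−5.3) · 5.3^7/7! ≈ 0.1163.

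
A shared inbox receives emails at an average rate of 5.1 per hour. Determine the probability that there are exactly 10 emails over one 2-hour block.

0.1249

Over the interval, μ = 5.1 × 2 = 10.2 (a 2-hour block = 2 hours).
P(N = 10) = e^(−μ) μ^10/10! = e^(−10.2) · 10.2^10/3628800 ≈ 0.1249.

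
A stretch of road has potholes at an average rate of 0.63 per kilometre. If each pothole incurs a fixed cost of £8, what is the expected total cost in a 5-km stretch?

E[N] = 0.63 × 5 = 3.15 (a 5-km stretch = 5 kilometres); E[cost] = 3.15 × £8 = £25.2.

£25.2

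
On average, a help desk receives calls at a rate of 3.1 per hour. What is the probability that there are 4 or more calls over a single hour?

0.3752

With mean μ = 3.1 per hour,
P(N ≥ 4) = 1 − P(N ≤ 3) = 1 − Σ_{j=0}^{3} e^(−μ) μ^j/j! ≈ 0.3752.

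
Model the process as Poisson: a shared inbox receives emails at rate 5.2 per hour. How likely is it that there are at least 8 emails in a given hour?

With mean μ = 5.2 per hour,
P(N ≥ 8) = 1 − P(N ≤ 7) = 1 − Σ_{j=0}^{7} e^(−μ) μ^j/j! ≈ 0.1551.

0.1551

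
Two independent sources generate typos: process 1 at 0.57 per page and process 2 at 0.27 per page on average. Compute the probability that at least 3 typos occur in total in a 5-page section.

0.7898

Independent Poisson processes superpose: combined rate λ = 0.57 + 0.27 = 0.84 per page.
Over the interval, μ = 0.84 × 5 = 4.2 (a 5-page section = 5 pages).
P(N ≥ 3) = 1 − P(N ≤ 2) ≈ 0.7898.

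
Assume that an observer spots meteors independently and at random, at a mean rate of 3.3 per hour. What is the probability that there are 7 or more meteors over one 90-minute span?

Over the interval, μ = 3.3 × 1.5 = 4.95 (a 90-minute span = 1.5 hours).
P(N ≥ 7) = 1 − P(N ≤ 6) = 1 − Σ_{j=0}^{6} e^(−μ) μ^j/j! ≈ 0.2305.

0.2305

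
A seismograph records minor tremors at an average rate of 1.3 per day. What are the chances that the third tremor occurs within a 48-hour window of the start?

Over the interval, μ = 1.3 × 2 = 2.6 (a 48-hour window = 2 days).
The third arrival falls in the interval iff at least 3 events occur there: P(S_3 ≤ t) = P(N ≥ 3) = 1 − P(N ≤ 2) ≈ 0.4816.

0.4816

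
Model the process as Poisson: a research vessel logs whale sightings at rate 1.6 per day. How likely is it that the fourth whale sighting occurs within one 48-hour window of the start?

0.3975

Over the interval, μ = 1.6 × 2 = 3.2 (a 48-hour window = 2 days).
The fourth arrival falls in the interval iff at least 4 events occur there: P(S_4 ≤ t) = P(N ≥ 4) = 1 − P(N ≤ 3) ≈ 0.3975.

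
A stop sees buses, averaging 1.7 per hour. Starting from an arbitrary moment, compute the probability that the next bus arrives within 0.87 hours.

0.7721

Inter-arrival times are exponential with rate λ = 1.7 per hour.
P(T ≤ 0.87) = 1 − e^(−λt) = 1 − e^(−1.7 × 0.87) = 1 − e^(−1.479) ≈ 0.7721.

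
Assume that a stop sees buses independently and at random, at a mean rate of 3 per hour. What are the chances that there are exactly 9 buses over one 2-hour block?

0.0688

Over the interval, μ = 3 × 2 = 6 (a 2-hour block = 2 hours).
P(N = 9) = e^(−μ) μ^9/9! = e^(−6) · 6^9/362880 ≈ 0.0688.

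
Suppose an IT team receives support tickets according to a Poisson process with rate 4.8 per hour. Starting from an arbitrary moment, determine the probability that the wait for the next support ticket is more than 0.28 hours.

The wait for the next event is exponential with rate λ = 4.8 per hour.
P(T > 0.28) = e^(−λt) = e^(−4.8 × 0.28) = e^(−1.344) ≈ 0.2608.

0.2608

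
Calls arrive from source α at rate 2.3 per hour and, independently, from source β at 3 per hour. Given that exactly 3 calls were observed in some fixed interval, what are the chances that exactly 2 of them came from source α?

Given the total, each event is independently from source α with probability p = λ_α/(λ_α+λ_β) = 2.3/5.3 ≈ 0.4340.
So K ~ Binomial(3, 2.3/5.3): P(K = 2) = C(3,2) · (2.3/5.3)^2 · (3/5.3)^1 ≈ 0.3198.

0.3198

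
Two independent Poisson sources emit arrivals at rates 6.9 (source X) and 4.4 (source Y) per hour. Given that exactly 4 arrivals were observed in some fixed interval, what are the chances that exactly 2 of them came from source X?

0.3392

Given the total, each event is independently from source X with probability p = λ_X/(λ_X+λ_Y) = 6.9/11.3 ≈ 0.6106.
So K ~ Binomial(4, 6.9/11.3): P(K = 2) = C(4,2) · (6.9/11.3)^2 · (4.4/11.3)^2 ≈ 0.3392.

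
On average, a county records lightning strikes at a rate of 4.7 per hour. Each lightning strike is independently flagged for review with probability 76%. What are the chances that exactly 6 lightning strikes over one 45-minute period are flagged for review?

0.0352

Thinning: the lightning strikes that are flagged for review themselves form a Poisson process with rate 0.76 × 4.7 = 3.572 per hour.
Over the interval, μ = 3.572 × 0.75 = 2.679 (a 45-minute period = 0.75 hours).
P(N = 6) = e^(−2.679) · 2.679^6/6! ≈ 0.0352.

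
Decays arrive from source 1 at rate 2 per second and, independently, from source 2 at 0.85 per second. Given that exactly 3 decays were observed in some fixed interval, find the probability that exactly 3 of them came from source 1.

0.3456

Given the total, each event is independently from source 1 with probability p = λ_1/(λ_1+λ_2) = 2/2.85 ≈ 0.7018.
So K ~ Binomial(3, 2/2.85): P(K = 3) = C(3,3) · (2/2.85)^3 · (0.85/2.85)^0 ≈ 0.3456.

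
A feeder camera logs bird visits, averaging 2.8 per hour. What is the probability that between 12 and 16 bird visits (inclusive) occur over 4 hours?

0.3810

Over the interval, μ = 2.8 × 4 = 11.2 (4 hours).
P(12 ≤ N ≤ 16) = Σ_{j=12}^{16} e^(−11.2) · 11.2^j/j! ≈ 0.3810.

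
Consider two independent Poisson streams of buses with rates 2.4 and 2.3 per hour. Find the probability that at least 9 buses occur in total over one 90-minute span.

0.2775

Independent Poisson processes superpose: combined rate λ = 2.4 + 2.3 = 4.7 per hour.
Over the interval, μ = 4.7 × 1.5 = 7.05 (a 90-minute span = 1.5 hours).
P(N ≥ 9) = 1 − P(N ≤ 8) ≈ 0.2775.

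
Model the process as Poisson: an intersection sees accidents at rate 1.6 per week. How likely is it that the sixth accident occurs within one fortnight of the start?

0.1054

Over the interval, μ = 1.6 × 2 = 3.2 (a fortnight = 2 weeks).
The sixth arrival falls in the interval iff at least 6 events occur there: P(S_6 ≤ t) = P(N ≥ 6) = 1 − P(N ≤ 5) ≈ 0.1054.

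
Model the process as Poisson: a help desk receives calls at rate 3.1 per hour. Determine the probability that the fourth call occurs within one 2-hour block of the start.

0.8658

Over the interval, μ = 3.1 × 2 = 6.2 (a 2-hour block = 2 hours).
The fourth arrival falls in the interval iff at least 4 events occur there: P(S_4 ≤ t) = P(N ≥ 4) = 1 − P(N ≤ 3) ≈ 0.8658.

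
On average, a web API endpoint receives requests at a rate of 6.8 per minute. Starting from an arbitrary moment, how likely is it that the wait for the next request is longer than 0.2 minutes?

0.2567

The wait for the next event is exponential with rate λ = 6.8 per minute.
P(T > 0.2) = e^(−λt) = e^(−6.8 × 0.2) = e^(−1.36) ≈ 0.2567.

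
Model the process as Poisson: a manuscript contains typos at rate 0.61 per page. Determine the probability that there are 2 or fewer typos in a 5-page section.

Over the interval, μ = 0.61 × 5 = 3.05 (a 5-page section = 5 pages).
P(N ≤ 2) = Σ_{j=0}^{2} e^(−μ) μ^j/j! ≈ 0.4121.

0.4121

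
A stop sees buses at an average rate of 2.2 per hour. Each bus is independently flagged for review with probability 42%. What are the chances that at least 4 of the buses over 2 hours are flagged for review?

0.1165

Thinning: the buses that are flagged for review themselves form a Poisson process with rate 0.42 × 2.2 = 0.924 per hour.
Over the interval, μ = 0.924 × 2 = 1.848 (2 hours).
P(N ≥ 4) = 1 − P(N ≤ 3) ≈ 0.1165.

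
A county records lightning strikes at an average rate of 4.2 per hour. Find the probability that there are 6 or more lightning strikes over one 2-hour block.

Over the interval, μ = 4.2 × 2 = 8.4 (a 2-hour block = 2 hours).
P(N ≥ 6) = 1 − P(N ≤ 5) = 1 − Σ_{j=0}^{5} e^(−μ) μ^j/j! ≈ 0.8427.

0.8427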